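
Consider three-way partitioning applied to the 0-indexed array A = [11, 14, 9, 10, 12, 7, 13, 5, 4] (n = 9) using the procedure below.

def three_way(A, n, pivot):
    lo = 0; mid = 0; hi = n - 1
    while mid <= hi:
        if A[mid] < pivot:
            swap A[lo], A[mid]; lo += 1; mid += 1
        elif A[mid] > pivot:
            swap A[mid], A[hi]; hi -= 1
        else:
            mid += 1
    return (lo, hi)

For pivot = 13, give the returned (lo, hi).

(7, 7)

pivot = 13; lo=0, mid=0, hi=8
A[mid]=11<13: swap A[0],A[0]; lo=1,mid=1 → [11, 14, 9, 10, 12, 7, 13, 5, 4]
A[mid]=14>13: swap A[1],A[8]; hi=7 → [11, 4, 9, 10, 12, 7, 13, 5, 14]
A[mid]=4<13: swap A[1],A[1]; lo=2,mid=2 → [11, 4, 9, 10, 12, 7, 13, 5, 14]
A[mid]=9<13: swap A[2],A[2]; lo=3,mid=3 → [11, 4, 9, 10, 12, 7, 13, 5, 14]
A[mid]=10<13: swap A[3],A[3]; lo=4,mid=4 → [11, 4, 9, 10, 12, 7, 13, 5, 14]
A[mid]=12<13: swap A[4],A[4]; lo=5,mid=5 → [11, 4, 9, 10, 12, 7, 13, 5, 14]
A[mid]=7<13: swap A[5],A[5]; lo=6,mid=6 → [11, 4, 9, 10, 12, 7, 13, 5, 14]
A[mid]=13=13: mid=7
A[mid]=5<13: swap A[6],A[7]; lo=7,mid=8 → [11, 4, 9, 10, 12, 7, 5, 13, 14]
end: lo=7, hi=7; A = [11, 4, 9, 10, 12, 7, 5, 13, 14]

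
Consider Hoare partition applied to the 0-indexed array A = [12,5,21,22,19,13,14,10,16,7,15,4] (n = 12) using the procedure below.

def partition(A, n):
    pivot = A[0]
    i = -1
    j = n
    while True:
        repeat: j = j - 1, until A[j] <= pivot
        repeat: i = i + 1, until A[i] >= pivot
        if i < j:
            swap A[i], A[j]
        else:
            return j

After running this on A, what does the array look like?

pivot = A[0] = 12; i = -1, j = 12
j→11 (A[11]=4≤12), i→0 (A[0]=12≥12); i<j, swap → [4,5,21,22,19,13,14,10,16,7,15,12]
j→9 (A[9]=7≤12), i→2 (A[2]=21≥12); i<j, swap → [4,5,7,22,19,13,14,10,16,21,15,12]
j→7 (A[7]=10≤12), i→3 (A[3]=22≥12); i<j, swap → [4,5,7,10,19,13,14,22,16,21,15,12]
j→3, i→4; i≥j, return j=3. A = [4,5,7,10,19,13,14,22,16,21,15,12]

[4,5,7,10,19,13,14,22,16,21,15,12]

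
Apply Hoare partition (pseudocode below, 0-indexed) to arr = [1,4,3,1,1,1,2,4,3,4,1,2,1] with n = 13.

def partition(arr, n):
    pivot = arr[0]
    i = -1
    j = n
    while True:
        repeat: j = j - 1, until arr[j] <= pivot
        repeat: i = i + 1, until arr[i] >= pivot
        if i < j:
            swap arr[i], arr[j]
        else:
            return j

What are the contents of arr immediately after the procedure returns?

pivot = arr[0] = 1; i = -1, j = 13
j→12 (arr[12]=1≤1), i→0 (arr[0]=1≥1); i<j, swap → [1,4,3,1,1,1,2,4,3,4,1,2,1]
j→10 (arr[10]=1≤1), i→1 (arr[1]=4≥1); i<j, swap → [1,1,3,1,1,1,2,4,3,4,4,2,1]
j→5 (arr[5]=1≤1), i→2 (arr[2]=3≥1); i<j, swap → [1,1,1,1,1,3,2,4,3,4,4,2,1]
j→4 (arr[4]=1≤1), i→3 (arr[3]=1≥1); i<j, swap → [1,1,1,1,1,3,2,4,3,4,4,2,1]
j→3, i→4; i≥j, return j=3. arr = [1,1,1,1,1,3,2,4,3,4,4,2,1]

[1,1,1,1,1,3,2,4,3,4,4,2,1]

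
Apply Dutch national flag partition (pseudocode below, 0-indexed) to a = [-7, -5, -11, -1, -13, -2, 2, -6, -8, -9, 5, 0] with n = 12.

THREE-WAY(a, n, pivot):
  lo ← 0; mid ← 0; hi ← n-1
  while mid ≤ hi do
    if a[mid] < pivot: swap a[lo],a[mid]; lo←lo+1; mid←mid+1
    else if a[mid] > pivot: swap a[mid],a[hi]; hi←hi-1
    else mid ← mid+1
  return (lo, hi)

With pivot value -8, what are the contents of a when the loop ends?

lo=0 mid=0 hi=11
-7>-8: swap(0,11), hi=10 ⇒ [0, -5, -11, -1, -13, -2, 2, -6, -8, -9, 5, -7]
0>-8: swap(0,10), hi=9 ⇒ [5, -5, -11, -1, -13, -2, 2, -6, -8, -9, 0, -7]
5>-8: swap(0,9), hi=8 ⇒ [-9, -5, -11, -1, -13, -2, 2, -6, -8, 5, 0, -7]
-9<-8: swap(0,0), lo=1 mid=1 ⇒ [-9, -5, -11, -1, -13, -2, 2, -6, -8, 5, 0, -7]
-5>-8: swap(1,8), hi=7 ⇒ [-9, -8, -11, -1, -13, -2, 2, -6, -5, 5, 0, -7]
-8=-8: mid=2
-11<-8: swap(1,2), lo=2 mid=3 ⇒ [-9, -11, -8, -1, -13, -2, 2, -6, -5, 5, 0, -7]
-1>-8: swap(3,7), hi=6 ⇒ [-9, -11, -8, -6, -13, -2, 2, -1, -5, 5, 0, -7]
-6>-8: swap(3,6), hi=5 ⇒ [-9, -11, -8, 2, -13, -2, -6, -1, -5, 5, 0, -7]
2>-8: swap(3,5), hi=4 ⇒ [-9, -11, -8, -2, -13, 2, -6, -1, -5, 5, 0, -7]
-2>-8: swap(3,4), hi=3 ⇒ [-9, -11, -8, -13, -2, 2, -6, -1, -5, 5, 0, -7]
-13<-8: swap(2,3), lo=3 mid=4 ⇒ [-9, -11, -13, -8, -2, 2, -6, -1, -5, 5, 0, -7]
done. lo=3 hi=3; a=[-9, -11, -13, -8, -2, 2, -6, -1, -5, 5, 0, -7]

[-9, -11, -13, -8, -2, 2, -6, -1, -5, 5, 0, -7]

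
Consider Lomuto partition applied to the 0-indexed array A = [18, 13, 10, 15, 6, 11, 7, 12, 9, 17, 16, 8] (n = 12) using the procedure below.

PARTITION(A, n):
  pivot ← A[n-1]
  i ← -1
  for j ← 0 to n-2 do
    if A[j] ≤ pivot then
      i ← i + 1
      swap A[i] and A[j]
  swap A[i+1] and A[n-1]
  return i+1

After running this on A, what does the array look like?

[6, 7, 8, 15, 18, 11, 13, 12, 9, 17, 16, 10]

pivot = A[11] = 8; i = -1
j=0: A[0]=18 > 8 → no swap
j=1: A[1]=13 > 8 → no swap
j=2: A[2]=10 > 8 → no swap
j=3: A[3]=15 > 8 → no swap
j=4: A[4]=6 ≤ 8 → i=0, swap A[0],A[4] → [6, 13, 10, 15, 18, 11, 7, 12, 9, 17, 16, 8]
j=5: A[5]=11 > 8 → no swap
j=6: A[6]=7 ≤ 8 → i=1, swap A[1],A[6] → [6, 7, 10, 15, 18, 11, 13, 12, 9, 17, 16, 8]
j=7: A[7]=12 > 8 → no swap
j=8: A[8]=9 > 8 → no swap
j=9: A[9]=17 > 8 → no swap
j=10: A[10]=16 > 8 → no swap
final swap A[2],A[11] → [6, 7, 8, 15, 18, 11, 13, 12, 9, 17, 16, 10]; return 2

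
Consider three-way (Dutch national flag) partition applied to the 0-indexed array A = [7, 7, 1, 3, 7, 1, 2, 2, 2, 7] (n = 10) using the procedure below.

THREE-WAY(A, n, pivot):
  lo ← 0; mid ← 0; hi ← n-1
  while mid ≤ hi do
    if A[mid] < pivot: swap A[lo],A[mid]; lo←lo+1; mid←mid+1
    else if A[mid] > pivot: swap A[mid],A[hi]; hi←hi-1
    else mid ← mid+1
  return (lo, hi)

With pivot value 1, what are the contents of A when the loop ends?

pivot = 1; lo=0, mid=0, hi=9
A[mid]=7>1: swap A[0],A[9]; hi=8 → [7, 7, 1, 3, 7, 1, 2, 2, 2, 7]
A[mid]=7>1: swap A[0],A[8]; hi=7 → [2, 7, 1, 3, 7, 1, 2, 2, 7, 7]
A[mid]=2>1: swap A[0],A[7]; hi=6 → [2, 7, 1, 3, 7, 1, 2, 2, 7, 7]
A[mid]=2>1: swap A[0],A[6]; hi=5 → [2, 7, 1, 3, 7, 1, 2, 2, 7, 7]
A[mid]=2>1: swap A[0],A[5]; hi=4 → [1, 7, 1, 3, 7, 2, 2, 2, 7, 7]
A[mid]=1=1: mid=1
A[mid]=7>1: swap A[1],A[4]; hi=3 → [1, 7, 1, 3, 7, 2, 2, 2, 7, 7]
A[mid]=7>1: swap A[1],A[3]; hi=2 → [1, 3, 1, 7, 7, 2, 2, 2, 7, 7]
A[mid]=3>1: swap A[1],A[2]; hi=1 → [1, 1, 3, 7, 7, 2, 2, 2, 7, 7]
A[mid]=1=1: mid=2
end: lo=0, hi=1; A = [1, 1, 3, 7, 7, 2, 2, 2, 7, 7]

[1, 1, 3, 7, 7, 2, 2, 2, 7, 7]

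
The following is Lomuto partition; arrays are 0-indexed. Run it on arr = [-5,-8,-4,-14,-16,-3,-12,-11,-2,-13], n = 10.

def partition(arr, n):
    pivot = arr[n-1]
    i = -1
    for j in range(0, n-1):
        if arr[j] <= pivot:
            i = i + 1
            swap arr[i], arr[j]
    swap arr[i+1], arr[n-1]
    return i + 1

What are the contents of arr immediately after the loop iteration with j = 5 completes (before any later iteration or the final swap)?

[-14,-16,-4,-5,-8,-3,-12,-11,-2,-13]

pivot = arr[9] = -13; i = -1
j=0: arr[0]=-5 > -13 → no swap
j=1: arr[1]=-8 > -13 → no swap
j=2: arr[2]=-4 > -13 → no swap
j=3: arr[3]=-14 ≤ -13 → i=0, swap arr[0],arr[3] → [-14,-8,-4,-5,-16,-3,-12,-11,-2,-13]
j=4: arr[4]=-16 ≤ -13 → i=1, swap arr[1],arr[4] → [-14,-16,-4,-5,-8,-3,-12,-11,-2,-13]
j=5: arr[5]=-3 > -13 → no swap
(after j=5) arr = [-14,-16,-4,-5,-8,-3,-12,-11,-2,-13]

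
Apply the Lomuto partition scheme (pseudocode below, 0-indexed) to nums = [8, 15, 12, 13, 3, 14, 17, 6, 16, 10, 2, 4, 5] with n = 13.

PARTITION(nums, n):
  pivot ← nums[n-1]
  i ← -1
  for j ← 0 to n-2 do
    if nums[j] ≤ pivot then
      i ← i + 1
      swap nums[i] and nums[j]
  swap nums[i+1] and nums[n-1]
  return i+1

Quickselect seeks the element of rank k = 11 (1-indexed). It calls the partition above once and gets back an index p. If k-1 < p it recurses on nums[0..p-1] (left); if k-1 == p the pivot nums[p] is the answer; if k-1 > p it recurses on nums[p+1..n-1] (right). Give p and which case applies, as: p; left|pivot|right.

3; right

pivot = nums[12] = 5; i = -1
j=0: nums[0]=8 > 5 → no swap
j=1: nums[1]=15 > 5 → no swap
j=2: nums[2]=12 > 5 → no swap
j=3: nums[3]=13 > 5 → no swap
j=4: nums[4]=3 ≤ 5 → i=0, swap nums[0],nums[4] → [3, 15, 12, 13, 8, 14, 17, 6, 16, 10, 2, 4, 5]
j=5: nums[5]=14 > 5 → no swap
j=6: nums[6]=17 > 5 → no swap
j=7: nums[7]=6 > 5 → no swap
j=8: nums[8]=16 > 5 → no swap
j=9: nums[9]=10 > 5 → no swap
j=10: nums[10]=2 ≤ 5 → i=1, swap nums[1],nums[10] → [3, 2, 12, 13, 8, 14, 17, 6, 16, 10, 15, 4, 5]
j=11: nums[11]=4 ≤ 5 → i=2, swap nums[2],nums[11] → [3, 2, 4, 13, 8, 14, 17, 6, 16, 10, 15, 12, 5]
final swap nums[3],nums[12] → [3, 2, 4, 5, 8, 14, 17, 6, 16, 10, 15, 12, 13]; return 3
p = 3; k-1 = 10 > 3 ⇒ right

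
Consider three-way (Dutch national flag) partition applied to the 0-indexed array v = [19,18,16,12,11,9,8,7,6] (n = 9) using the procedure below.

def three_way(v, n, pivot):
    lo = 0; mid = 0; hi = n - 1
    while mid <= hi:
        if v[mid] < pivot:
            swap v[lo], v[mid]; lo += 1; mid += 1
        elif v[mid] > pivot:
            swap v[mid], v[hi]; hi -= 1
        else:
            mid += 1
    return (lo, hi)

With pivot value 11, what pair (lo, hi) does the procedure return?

(4, 4)

pivot = 11; lo=0, mid=0, hi=8
v[mid]=19>11: swap v[0],v[8]; hi=7 → [6,18,16,12,11,9,8,7,19]
v[mid]=6<11: swap v[0],v[0]; lo=1,mid=1 → [6,18,16,12,11,9,8,7,19]
v[mid]=18>11: swap v[1],v[7]; hi=6 → [6,7,16,12,11,9,8,18,19]
v[mid]=7<11: swap v[1],v[1]; lo=2,mid=2 → [6,7,16,12,11,9,8,18,19]
v[mid]=16>11: swap v[2],v[6]; hi=5 → [6,7,8,12,11,9,16,18,19]
v[mid]=8<11: swap v[2],v[2]; lo=3,mid=3 → [6,7,8,12,11,9,16,18,19]
v[mid]=12>11: swap v[3],v[5]; hi=4 → [6,7,8,9,11,12,16,18,19]
v[mid]=9<11: swap v[3],v[3]; lo=4,mid=4 → [6,7,8,9,11,12,16,18,19]
v[mid]=11=11: mid=5
end: lo=4, hi=4; v = [6,7,8,9,11,12,16,18,19]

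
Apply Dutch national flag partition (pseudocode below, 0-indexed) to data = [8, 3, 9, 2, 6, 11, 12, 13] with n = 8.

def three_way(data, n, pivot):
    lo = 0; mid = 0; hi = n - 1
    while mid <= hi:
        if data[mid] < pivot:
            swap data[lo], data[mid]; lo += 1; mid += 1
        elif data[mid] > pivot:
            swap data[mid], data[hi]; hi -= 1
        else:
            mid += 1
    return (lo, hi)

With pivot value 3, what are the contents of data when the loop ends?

[2, 3, 9, 6, 11, 12, 13, 8]

pivot = 3; lo=0, mid=0, hi=7
data[mid]=8>3: swap data[0],data[7]; hi=6 → [13, 3, 9, 2, 6, 11, 12, 8]
data[mid]=13>3: swap data[0],data[6]; hi=5 → [12, 3, 9, 2, 6, 11, 13, 8]
data[mid]=12>3: swap data[0],data[5]; hi=4 → [11, 3, 9, 2, 6, 12, 13, 8]
data[mid]=11>3: swap data[0],data[4]; hi=3 → [6, 3, 9, 2, 11, 12, 13, 8]
data[mid]=6>3: swap data[0],data[3]; hi=2 → [2, 3, 9, 6, 11, 12, 13, 8]
data[mid]=2<3: swap data[0],data[0]; lo=1,mid=1 → [2, 3, 9, 6, 11, 12, 13, 8]
data[mid]=3=3: mid=2
data[mid]=9>3: swap data[2],data[2]; hi=1 → [2, 3, 9, 6, 11, 12, 13, 8]
end: lo=1, hi=1; data = [2, 3, 9, 6, 11, 12, 13, 8]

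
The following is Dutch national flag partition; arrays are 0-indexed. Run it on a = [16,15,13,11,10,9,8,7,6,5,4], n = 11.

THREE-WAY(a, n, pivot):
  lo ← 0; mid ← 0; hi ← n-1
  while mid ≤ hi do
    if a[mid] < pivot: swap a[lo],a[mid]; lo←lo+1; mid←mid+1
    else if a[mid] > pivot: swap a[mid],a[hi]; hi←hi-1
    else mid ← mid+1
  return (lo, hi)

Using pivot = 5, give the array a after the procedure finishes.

[4,5,11,10,9,8,7,6,13,15,16]

lo=0 mid=0 hi=10
16>5: swap(0,10), hi=9 ⇒ [4,15,13,11,10,9,8,7,6,5,16]
4<5: swap(0,0), lo=1 mid=1 ⇒ [4,15,13,11,10,9,8,7,6,5,16]
15>5: swap(1,9), hi=8 ⇒ [4,5,13,11,10,9,8,7,6,15,16]
5=5: mid=2
13>5: swap(2,8), hi=7 ⇒ [4,5,6,11,10,9,8,7,13,15,16]
6>5: swap(2,7), hi=6 ⇒ [4,5,7,11,10,9,8,6,13,15,16]
7>5: swap(2,6), hi=5 ⇒ [4,5,8,11,10,9,7,6,13,15,16]
8>5: swap(2,5), hi=4 ⇒ [4,5,9,11,10,8,7,6,13,15,16]
9>5: swap(2,4), hi=3 ⇒ [4,5,10,11,9,8,7,6,13,15,16]
10>5: swap(2,3), hi=2 ⇒ [4,5,11,10,9,8,7,6,13,15,16]
11>5: swap(2,2), hi=1 ⇒ [4,5,11,10,9,8,7,6,13,15,16]
done. lo=1 hi=1; a=[4,5,11,10,9,8,7,6,13,15,16]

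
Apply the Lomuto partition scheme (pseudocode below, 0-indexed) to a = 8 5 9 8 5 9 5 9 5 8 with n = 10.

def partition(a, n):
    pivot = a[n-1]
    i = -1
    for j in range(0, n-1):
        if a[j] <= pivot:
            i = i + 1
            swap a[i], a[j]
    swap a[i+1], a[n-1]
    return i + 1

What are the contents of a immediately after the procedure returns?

pivot=8, i=-1
j=0: 8≤8, i=0, swap(0,0) ⇒ 8 5 9 8 5 9 5 9 5 8
j=1: 5≤8, i=1, swap(1,1) ⇒ 8 5 9 8 5 9 5 9 5 8
j=2: 9>8, skip
j=3: 8≤8, i=2, swap(2,3) ⇒ 8 5 8 9 5 9 5 9 5 8
j=4: 5≤8, i=3, swap(3,4) ⇒ 8 5 8 5 9 9 5 9 5 8
j=5: 9>8, skip
j=6: 5≤8, i=4, swap(4,6) ⇒ 8 5 8 5 5 9 9 9 5 8
j=7: 9>8, skip
j=8: 5≤8, i=5, swap(5,8) ⇒ 8 5 8 5 5 5 9 9 9 8
swap(6,9) ⇒ 8 5 8 5 5 5 8 9 9 9; return 6

8 5 8 5 5 5 8 9 9 9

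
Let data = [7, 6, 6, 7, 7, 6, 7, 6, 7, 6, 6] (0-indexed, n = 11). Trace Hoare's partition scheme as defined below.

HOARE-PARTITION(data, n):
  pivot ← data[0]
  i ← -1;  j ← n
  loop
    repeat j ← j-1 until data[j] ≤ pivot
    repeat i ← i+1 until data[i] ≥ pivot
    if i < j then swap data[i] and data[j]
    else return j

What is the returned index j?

6

pivot=7
j stops at 10 (6), i stops at 0 (7); swap ⇒ [6, 6, 6, 7, 7, 6, 7, 6, 7, 6, 7]
j stops at 9 (6), i stops at 3 (7); swap ⇒ [6, 6, 6, 6, 7, 6, 7, 6, 7, 7, 7]
j stops at 8 (7), i stops at 4 (7); swap ⇒ [6, 6, 6, 6, 7, 6, 7, 6, 7, 7, 7]
j stops at 7 (6), i stops at 6 (7); swap ⇒ [6, 6, 6, 6, 7, 6, 6, 7, 7, 7, 7]
j stops at 6, i stops at 7; i≥j ⇒ return 6. data=[6, 6, 6, 6, 7, 6, 6, 7, 7, 7, 7]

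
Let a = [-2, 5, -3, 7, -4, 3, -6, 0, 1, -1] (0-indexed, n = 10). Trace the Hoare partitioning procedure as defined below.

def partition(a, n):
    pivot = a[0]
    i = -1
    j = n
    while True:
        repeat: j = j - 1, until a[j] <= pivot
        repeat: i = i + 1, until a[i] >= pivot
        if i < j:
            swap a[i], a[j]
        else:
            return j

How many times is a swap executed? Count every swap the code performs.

pivot=-2
j stops at 6 (-6), i stops at 0 (-2); swap ⇒ [-6, 5, -3, 7, -4, 3, -2, 0, 1, -1]
j stops at 4 (-4), i stops at 1 (5); swap ⇒ [-6, -4, -3, 7, 5, 3, -2, 0, 1, -1]
j stops at 2, i stops at 3; i≥j ⇒ return 2. a=[-6, -4, -3, 7, 5, 3, -2, 0, 1, -1]

2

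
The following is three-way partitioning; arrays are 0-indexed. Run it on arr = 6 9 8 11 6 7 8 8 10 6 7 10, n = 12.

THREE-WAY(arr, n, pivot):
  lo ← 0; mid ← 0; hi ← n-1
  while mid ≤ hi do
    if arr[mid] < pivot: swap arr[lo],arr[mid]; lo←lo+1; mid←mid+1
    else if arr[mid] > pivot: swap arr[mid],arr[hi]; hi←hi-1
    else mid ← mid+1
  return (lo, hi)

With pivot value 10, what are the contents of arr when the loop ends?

6 9 8 6 7 8 8 6 7 10 10 11

lo=0 mid=0 hi=11
6<10: swap(0,0), lo=1 mid=1 ⇒ 6 9 8 11 6 7 8 8 10 6 7 10
9<10: swap(1,1), lo=2 mid=2 ⇒ 6 9 8 11 6 7 8 8 10 6 7 10
8<10: swap(2,2), lo=3 mid=3 ⇒ 6 9 8 11 6 7 8 8 10 6 7 10
11>10: swap(3,11), hi=10 ⇒ 6 9 8 10 6 7 8 8 10 6 7 11
10=10: mid=4
6<10: swap(3,4), lo=4 mid=5 ⇒ 6 9 8 6 10 7 8 8 10 6 7 11
7<10: swap(4,5), lo=5 mid=6 ⇒ 6 9 8 6 7 10 8 8 10 6 7 11
8<10: swap(5,6), lo=6 mid=7 ⇒ 6 9 8 6 7 8 10 8 10 6 7 11
8<10: swap(6,7), lo=7 mid=8 ⇒ 6 9 8 6 7 8 8 10 10 6 7 11
10=10: mid=9
6<10: swap(7,9), lo=8 mid=10 ⇒ 6 9 8 6 7 8 8 6 10 10 7 11
7<10: swap(8,10), lo=9 mid=11 ⇒ 6 9 8 6 7 8 8 6 7 10 10 11
done. lo=9 hi=10; arr=6 9 8 6 7 8 8 6 7 10 10 11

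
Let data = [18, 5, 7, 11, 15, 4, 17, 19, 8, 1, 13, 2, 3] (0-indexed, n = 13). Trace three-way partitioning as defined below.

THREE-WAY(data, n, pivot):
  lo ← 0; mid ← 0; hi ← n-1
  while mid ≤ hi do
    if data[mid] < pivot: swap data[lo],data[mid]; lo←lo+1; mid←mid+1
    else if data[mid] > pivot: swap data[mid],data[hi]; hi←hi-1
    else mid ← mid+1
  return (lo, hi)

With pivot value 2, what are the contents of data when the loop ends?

lo=0 mid=0 hi=12
18>2: swap(0,12), hi=11 ⇒ [3, 5, 7, 11, 15, 4, 17, 19, 8, 1, 13, 2, 18]
3>2: swap(0,11), hi=10 ⇒ [2, 5, 7, 11, 15, 4, 17, 19, 8, 1, 13, 3, 18]
2=2: mid=1
5>2: swap(1,10), hi=9 ⇒ [2, 13, 7, 11, 15, 4, 17, 19, 8, 1, 5, 3, 18]
13>2: swap(1,9), hi=8 ⇒ [2, 1, 7, 11, 15, 4, 17, 19, 8, 13, 5, 3, 18]
1<2: swap(0,1), lo=1 mid=2 ⇒ [1, 2, 7, 11, 15, 4, 17, 19, 8, 13, 5, 3, 18]
7>2: swap(2,8), hi=7 ⇒ [1, 2, 8, 11, 15, 4, 17, 19, 7, 13, 5, 3, 18]
8>2: swap(2,7), hi=6 ⇒ [1, 2, 19, 11, 15, 4, 17, 8, 7, 13, 5, 3, 18]
19>2: swap(2,6), hi=5 ⇒ [1, 2, 17, 11, 15, 4, 19, 8, 7, 13, 5, 3, 18]
17>2: swap(2,5), hi=4 ⇒ [1, 2, 4, 11, 15, 17, 19, 8, 7, 13, 5, 3, 18]
4>2: swap(2,4), hi=3 ⇒ [1, 2, 15, 11, 4, 17, 19, 8, 7, 13, 5, 3, 18]
15>2: swap(2,3), hi=2 ⇒ [1, 2, 11, 15, 4, 17, 19, 8, 7, 13, 5, 3, 18]
11>2: swap(2,2), hi=1 ⇒ [1, 2, 11, 15, 4, 17, 19, 8, 7, 13, 5, 3, 18]
done. lo=1 hi=1; data=[1, 2, 11, 15, 4, 17, 19, 8, 7, 13, 5, 3, 18]

[1, 2, 11, 15, 4, 17, 19, 8, 7, 13, 5, 3, 18]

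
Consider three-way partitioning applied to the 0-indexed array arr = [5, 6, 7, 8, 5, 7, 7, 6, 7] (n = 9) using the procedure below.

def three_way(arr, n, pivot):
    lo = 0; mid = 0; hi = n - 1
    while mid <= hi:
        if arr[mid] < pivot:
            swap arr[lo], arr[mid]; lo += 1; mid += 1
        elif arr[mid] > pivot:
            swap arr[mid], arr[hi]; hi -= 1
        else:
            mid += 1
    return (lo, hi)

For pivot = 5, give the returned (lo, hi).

pivot = 5; lo=0, mid=0, hi=8
arr[mid]=5=5: mid=1
arr[mid]=6>5: swap arr[1],arr[8]; hi=7 → [5, 7, 7, 8, 5, 7, 7, 6, 6]
arr[mid]=7>5: swap arr[1],arr[7]; hi=6 → [5, 6, 7, 8, 5, 7, 7, 7, 6]
arr[mid]=6>5: swap arr[1],arr[6]; hi=5 → [5, 7, 7, 8, 5, 7, 6, 7, 6]
arr[mid]=7>5: swap arr[1],arr[5]; hi=4 → [5, 7, 7, 8, 5, 7, 6, 7, 6]
arr[mid]=7>5: swap arr[1],arr[4]; hi=3 → [5, 5, 7, 8, 7, 7, 6, 7, 6]
arr[mid]=5=5: mid=2
arr[mid]=7>5: swap arr[2],arr[3]; hi=2 → [5, 5, 8, 7, 7, 7, 6, 7, 6]
arr[mid]=8>5: swap arr[2],arr[2]; hi=1 → [5, 5, 8, 7, 7, 7, 6, 7, 6]
end: lo=0, hi=1; arr = [5, 5, 8, 7, 7, 7, 6, 7, 6]

(0, 1)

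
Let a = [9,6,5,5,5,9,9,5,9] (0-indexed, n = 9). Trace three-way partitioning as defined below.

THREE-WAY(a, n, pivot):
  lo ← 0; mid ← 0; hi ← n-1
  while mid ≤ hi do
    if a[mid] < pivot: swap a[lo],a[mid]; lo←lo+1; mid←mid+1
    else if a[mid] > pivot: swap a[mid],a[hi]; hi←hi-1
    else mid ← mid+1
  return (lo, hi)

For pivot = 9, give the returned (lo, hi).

(5, 8)

lo=0 mid=0 hi=8
9=9: mid=1
6<9: swap(0,1), lo=1 mid=2 ⇒ [6,9,5,5,5,9,9,5,9]
5<9: swap(1,2), lo=2 mid=3 ⇒ [6,5,9,5,5,9,9,5,9]
5<9: swap(2,3), lo=3 mid=4 ⇒ [6,5,5,9,5,9,9,5,9]
5<9: swap(3,4), lo=4 mid=5 ⇒ [6,5,5,5,9,9,9,5,9]
9=9: mid=6
9=9: mid=7
5<9: swap(4,7), lo=5 mid=8 ⇒ [6,5,5,5,5,9,9,9,9]
9=9: mid=9
done. lo=5 hi=8; a=[6,5,5,5,5,9,9,9,9]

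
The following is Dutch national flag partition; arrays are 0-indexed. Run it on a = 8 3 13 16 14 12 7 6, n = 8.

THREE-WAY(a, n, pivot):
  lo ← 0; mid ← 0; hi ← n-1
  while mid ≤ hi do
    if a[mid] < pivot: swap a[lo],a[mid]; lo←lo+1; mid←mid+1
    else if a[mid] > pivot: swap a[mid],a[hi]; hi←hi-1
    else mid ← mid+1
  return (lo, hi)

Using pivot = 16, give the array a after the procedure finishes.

pivot = 16; lo=0, mid=0, hi=7
a[mid]=8<16: swap a[0],a[0]; lo=1,mid=1 → 8 3 13 16 14 12 7 6
a[mid]=3<16: swap a[1],a[1]; lo=2,mid=2 → 8 3 13 16 14 12 7 6
a[mid]=13<16: swap a[2],a[2]; lo=3,mid=3 → 8 3 13 16 14 12 7 6
a[mid]=16=16: mid=4
a[mid]=14<16: swap a[3],a[4]; lo=4,mid=5 → 8 3 13 14 16 12 7 6
a[mid]=12<16: swap a[4],a[5]; lo=5,mid=6 → 8 3 13 14 12 16 7 6
a[mid]=7<16: swap a[5],a[6]; lo=6,mid=7 → 8 3 13 14 12 7 16 6
a[mid]=6<16: swap a[6],a[7]; lo=7,mid=8 → 8 3 13 14 12 7 6 16
end: lo=7, hi=7; a = 8 3 13 14 12 7 6 16

8 3 13 14 12 7 6 16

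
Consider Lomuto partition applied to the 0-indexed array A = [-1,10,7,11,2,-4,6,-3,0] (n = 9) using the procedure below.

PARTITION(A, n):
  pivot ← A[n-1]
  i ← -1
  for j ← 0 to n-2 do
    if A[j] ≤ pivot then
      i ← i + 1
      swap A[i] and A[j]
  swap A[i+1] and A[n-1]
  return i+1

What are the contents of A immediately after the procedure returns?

[-1,-4,-3,0,2,10,6,7,11]

pivot=0, i=-1
j=0: -1≤0, i=0, swap(0,0) ⇒ [-1,10,7,11,2,-4,6,-3,0]
j=1: 10>0, skip
j=2: 7>0, skip
j=3: 11>0, skip
j=4: 2>0, skip
j=5: -4≤0, i=1, swap(1,5) ⇒ [-1,-4,7,11,2,10,6,-3,0]
j=6: 6>0, skip
j=7: -3≤0, i=2, swap(2,7) ⇒ [-1,-4,-3,11,2,10,6,7,0]
swap(3,8) ⇒ [-1,-4,-3,0,2,10,6,7,11]; return 3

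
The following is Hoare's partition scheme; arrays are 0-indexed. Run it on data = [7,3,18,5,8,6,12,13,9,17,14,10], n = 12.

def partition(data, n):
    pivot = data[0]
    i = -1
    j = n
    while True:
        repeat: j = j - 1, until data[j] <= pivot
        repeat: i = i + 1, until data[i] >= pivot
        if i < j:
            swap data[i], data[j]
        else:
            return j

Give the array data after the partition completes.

[6,3,5,18,8,7,12,13,9,17,14,10]

pivot=7
j stops at 5 (6), i stops at 0 (7); swap ⇒ [6,3,18,5,8,7,12,13,9,17,14,10]
j stops at 3 (5), i stops at 2 (18); swap ⇒ [6,3,5,18,8,7,12,13,9,17,14,10]
j stops at 2, i stops at 3; i≥j ⇒ return 2. data=[6,3,5,18,8,7,12,13,9,17,14,10]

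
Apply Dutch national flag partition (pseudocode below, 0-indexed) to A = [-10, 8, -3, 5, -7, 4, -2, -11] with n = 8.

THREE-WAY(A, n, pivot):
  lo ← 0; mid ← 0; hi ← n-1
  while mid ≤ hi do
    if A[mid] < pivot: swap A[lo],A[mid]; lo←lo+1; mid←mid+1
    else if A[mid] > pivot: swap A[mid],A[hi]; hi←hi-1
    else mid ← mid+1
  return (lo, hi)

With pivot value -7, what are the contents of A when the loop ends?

[-10, -11, -7, 5, 4, -2, -3, 8]

pivot = -7; lo=0, mid=0, hi=7
A[mid]=-10<-7: swap A[0],A[0]; lo=1,mid=1 → [-10, 8, -3, 5, -7, 4, -2, -11]
A[mid]=8>-7: swap A[1],A[7]; hi=6 → [-10, -11, -3, 5, -7, 4, -2, 8]
A[mid]=-11<-7: swap A[1],A[1]; lo=2,mid=2 → [-10, -11, -3, 5, -7, 4, -2, 8]
A[mid]=-3>-7: swap A[2],A[6]; hi=5 → [-10, -11, -2, 5, -7, 4, -3, 8]
A[mid]=-2>-7: swap A[2],A[5]; hi=4 → [-10, -11, 4, 5, -7, -2, -3, 8]
A[mid]=4>-7: swap A[2],A[4]; hi=3 → [-10, -11, -7, 5, 4, -2, -3, 8]
A[mid]=-7=-7: mid=3
A[mid]=5>-7: swap A[3],A[3]; hi=2 → [-10, -11, -7, 5, 4, -2, -3, 8]
end: lo=2, hi=2; A = [-10, -11, -7, 5, 4, -2, -3, 8]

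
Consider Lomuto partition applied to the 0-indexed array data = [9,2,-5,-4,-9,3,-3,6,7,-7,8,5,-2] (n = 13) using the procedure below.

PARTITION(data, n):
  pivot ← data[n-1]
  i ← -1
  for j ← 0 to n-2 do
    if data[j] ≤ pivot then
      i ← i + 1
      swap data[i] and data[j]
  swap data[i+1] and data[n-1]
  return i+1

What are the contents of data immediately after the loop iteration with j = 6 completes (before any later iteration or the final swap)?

pivot=-2, i=-1
j=0: 9>-2, skip
j=1: 2>-2, skip
j=2: -5≤-2, i=0, swap(0,2) ⇒ [-5,2,9,-4,-9,3,-3,6,7,-7,8,5,-2]
j=3: -4≤-2, i=1, swap(1,3) ⇒ [-5,-4,9,2,-9,3,-3,6,7,-7,8,5,-2]
j=4: -9≤-2, i=2, swap(2,4) ⇒ [-5,-4,-9,2,9,3,-3,6,7,-7,8,5,-2]
j=5: 3>-2, skip
j=6: -3≤-2, i=3, swap(3,6) ⇒ [-5,-4,-9,-3,9,3,2,6,7,-7,8,5,-2]
(after j=6) data = [-5,-4,-9,-3,9,3,2,6,7,-7,8,5,-2]

[-5,-4,-9,-3,9,3,2,6,7,-7,8,5,-2]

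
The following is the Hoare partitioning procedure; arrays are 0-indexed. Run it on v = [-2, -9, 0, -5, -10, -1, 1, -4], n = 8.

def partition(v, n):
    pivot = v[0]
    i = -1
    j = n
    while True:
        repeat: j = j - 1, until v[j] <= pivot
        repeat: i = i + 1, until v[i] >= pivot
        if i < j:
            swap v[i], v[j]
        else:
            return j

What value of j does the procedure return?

3

pivot=-2
j stops at 7 (-4), i stops at 0 (-2); swap ⇒ [-4, -9, 0, -5, -10, -1, 1, -2]
j stops at 4 (-10), i stops at 2 (0); swap ⇒ [-4, -9, -10, -5, 0, -1, 1, -2]
j stops at 3, i stops at 4; i≥j ⇒ return 3. v=[-4, -9, -10, -5, 0, -1, 1, -2]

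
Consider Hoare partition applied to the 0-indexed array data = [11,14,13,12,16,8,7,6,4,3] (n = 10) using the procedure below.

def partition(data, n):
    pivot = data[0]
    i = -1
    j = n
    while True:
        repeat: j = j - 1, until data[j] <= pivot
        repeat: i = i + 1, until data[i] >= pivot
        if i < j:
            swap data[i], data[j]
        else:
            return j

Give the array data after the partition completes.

pivot=11
j stops at 9 (3), i stops at 0 (11); swap ⇒ [3,14,13,12,16,8,7,6,4,11]
j stops at 8 (4), i stops at 1 (14); swap ⇒ [3,4,13,12,16,8,7,6,14,11]
j stops at 7 (6), i stops at 2 (13); swap ⇒ [3,4,6,12,16,8,7,13,14,11]
j stops at 6 (7), i stops at 3 (12); swap ⇒ [3,4,6,7,16,8,12,13,14,11]
j stops at 5 (8), i stops at 4 (16); swap ⇒ [3,4,6,7,8,16,12,13,14,11]
j stops at 4, i stops at 5; i≥j ⇒ return 4. data=[3,4,6,7,8,16,12,13,14,11]

[3,4,6,7,8,16,12,13,14,11]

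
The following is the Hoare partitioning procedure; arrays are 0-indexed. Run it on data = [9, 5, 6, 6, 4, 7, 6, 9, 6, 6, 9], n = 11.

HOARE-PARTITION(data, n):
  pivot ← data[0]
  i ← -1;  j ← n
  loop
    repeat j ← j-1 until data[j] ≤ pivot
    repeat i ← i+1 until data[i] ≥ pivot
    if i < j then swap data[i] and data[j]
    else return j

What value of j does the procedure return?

8

pivot = data[0] = 9; i = -1, j = 11
j→10 (data[10]=9≤9), i→0 (data[0]=9≥9); i<j, swap → [9, 5, 6, 6, 4, 7, 6, 9, 6, 6, 9]
j→9 (data[9]=6≤9), i→7 (data[7]=9≥9); i<j, swap → [9, 5, 6, 6, 4, 7, 6, 6, 6, 9, 9]
j→8, i→9; i≥j, return j=8. data = [9, 5, 6, 6, 4, 7, 6, 6, 6, 9, 9]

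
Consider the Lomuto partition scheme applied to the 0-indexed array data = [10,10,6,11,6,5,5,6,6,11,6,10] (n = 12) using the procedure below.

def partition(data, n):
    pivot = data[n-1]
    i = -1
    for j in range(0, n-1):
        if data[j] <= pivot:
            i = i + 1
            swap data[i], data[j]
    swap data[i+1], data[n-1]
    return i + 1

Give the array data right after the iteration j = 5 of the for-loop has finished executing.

[10,10,6,6,5,11,5,6,6,11,6,10]

pivot=10, i=-1
j=0: 10≤10, i=0, swap(0,0) ⇒ [10,10,6,11,6,5,5,6,6,11,6,10]
j=1: 10≤10, i=1, swap(1,1) ⇒ [10,10,6,11,6,5,5,6,6,11,6,10]
j=2: 6≤10, i=2, swap(2,2) ⇒ [10,10,6,11,6,5,5,6,6,11,6,10]
j=3: 11>10, skip
j=4: 6≤10, i=3, swap(3,4) ⇒ [10,10,6,6,11,5,5,6,6,11,6,10]
j=5: 5≤10, i=4, swap(4,5) ⇒ [10,10,6,6,5,11,5,6,6,11,6,10]
(after j=5) data = [10,10,6,6,5,11,5,6,6,11,6,10]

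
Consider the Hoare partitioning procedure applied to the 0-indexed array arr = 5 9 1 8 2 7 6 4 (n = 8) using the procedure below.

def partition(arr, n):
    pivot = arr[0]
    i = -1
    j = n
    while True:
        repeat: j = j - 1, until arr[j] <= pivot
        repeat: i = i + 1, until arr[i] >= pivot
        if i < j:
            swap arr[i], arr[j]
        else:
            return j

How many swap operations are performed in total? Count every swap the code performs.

pivot = arr[0] = 5; i = -1, j = 8
j→7 (arr[7]=4≤5), i→0 (arr[0]=5≥5); i<j, swap → 4 9 1 8 2 7 6 5
j→4 (arr[4]=2≤5), i→1 (arr[1]=9≥5); i<j, swap → 4 2 1 8 9 7 6 5
j→2, i→3; i≥j, return j=2. arr = 4 2 1 8 9 7 6 5

2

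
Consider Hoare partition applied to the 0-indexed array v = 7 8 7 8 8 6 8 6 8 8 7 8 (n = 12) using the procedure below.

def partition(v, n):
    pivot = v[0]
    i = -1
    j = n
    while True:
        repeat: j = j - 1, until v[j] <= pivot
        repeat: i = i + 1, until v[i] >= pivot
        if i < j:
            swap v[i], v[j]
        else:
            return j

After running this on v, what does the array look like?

7 6 6 8 8 7 8 8 8 8 7 8

pivot=7
j stops at 10 (7), i stops at 0 (7); swap ⇒ 7 8 7 8 8 6 8 6 8 8 7 8
j stops at 7 (6), i stops at 1 (8); swap ⇒ 7 6 7 8 8 6 8 8 8 8 7 8
j stops at 5 (6), i stops at 2 (7); swap ⇒ 7 6 6 8 8 7 8 8 8 8 7 8
j stops at 2, i stops at 3; i≥j ⇒ return 2. v=7 6 6 8 8 7 8 8 8 8 7 8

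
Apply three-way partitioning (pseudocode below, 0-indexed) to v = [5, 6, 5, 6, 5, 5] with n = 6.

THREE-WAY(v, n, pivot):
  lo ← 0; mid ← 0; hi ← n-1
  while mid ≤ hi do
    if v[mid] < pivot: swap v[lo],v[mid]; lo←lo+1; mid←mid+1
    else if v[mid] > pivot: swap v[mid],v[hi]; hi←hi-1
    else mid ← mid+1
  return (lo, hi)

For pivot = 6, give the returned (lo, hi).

(4, 5)

lo=0 mid=0 hi=5
5<6: swap(0,0), lo=1 mid=1 ⇒ [5, 6, 5, 6, 5, 5]
6=6: mid=2
5<6: swap(1,2), lo=2 mid=3 ⇒ [5, 5, 6, 6, 5, 5]
6=6: mid=4
5<6: swap(2,4), lo=3 mid=5 ⇒ [5, 5, 5, 6, 6, 5]
5<6: swap(3,5), lo=4 mid=6 ⇒ [5, 5, 5, 5, 6, 6]
done. lo=4 hi=5; v=[5, 5, 5, 5, 6, 6]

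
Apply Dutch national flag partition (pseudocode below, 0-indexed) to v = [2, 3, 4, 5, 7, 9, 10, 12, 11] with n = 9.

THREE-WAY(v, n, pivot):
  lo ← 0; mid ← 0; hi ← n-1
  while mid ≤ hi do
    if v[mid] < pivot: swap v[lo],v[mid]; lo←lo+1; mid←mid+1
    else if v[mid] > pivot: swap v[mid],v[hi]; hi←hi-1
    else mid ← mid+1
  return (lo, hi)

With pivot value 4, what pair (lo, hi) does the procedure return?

lo=0 mid=0 hi=8
2<4: swap(0,0), lo=1 mid=1 ⇒ [2, 3, 4, 5, 7, 9, 10, 12, 11]
3<4: swap(1,1), lo=2 mid=2 ⇒ [2, 3, 4, 5, 7, 9, 10, 12, 11]
4=4: mid=3
5>4: swap(3,8), hi=7 ⇒ [2, 3, 4, 11, 7, 9, 10, 12, 5]
11>4: swap(3,7), hi=6 ⇒ [2, 3, 4, 12, 7, 9, 10, 11, 5]
12>4: swap(3,6), hi=5 ⇒ [2, 3, 4, 10, 7, 9, 12, 11, 5]
10>4: swap(3,5), hi=4 ⇒ [2, 3, 4, 9, 7, 10, 12, 11, 5]
9>4: swap(3,4), hi=3 ⇒ [2, 3, 4, 7, 9, 10, 12, 11, 5]
7>4: swap(3,3), hi=2 ⇒ [2, 3, 4, 7, 9, 10, 12, 11, 5]
done. lo=2 hi=2; v=[2, 3, 4, 7, 9, 10, 12, 11, 5]

(2, 2)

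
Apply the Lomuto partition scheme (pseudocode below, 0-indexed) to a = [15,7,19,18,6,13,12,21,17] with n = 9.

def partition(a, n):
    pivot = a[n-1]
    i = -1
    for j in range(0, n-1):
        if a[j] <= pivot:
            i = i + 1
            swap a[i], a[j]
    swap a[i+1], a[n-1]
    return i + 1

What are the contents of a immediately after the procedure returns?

[15,7,6,13,12,17,19,21,18]

pivot = a[8] = 17; i = -1
j=0: a[0]=15 ≤ 17 → i=0, swap a[0],a[0] (no change) → [15,7,19,18,6,13,12,21,17]
j=1: a[1]=7 ≤ 17 → i=1, swap a[1],a[1] (no change) → [15,7,19,18,6,13,12,21,17]
j=2: a[2]=19 > 17 → no swap
j=3: a[3]=18 > 17 → no swap
j=4: a[4]=6 ≤ 17 → i=2, swap a[2],a[4] → [15,7,6,18,19,13,12,21,17]
j=5: a[5]=13 ≤ 17 → i=3, swap a[3],a[5] → [15,7,6,13,19,18,12,21,17]
j=6: a[6]=12 ≤ 17 → i=4, swap a[4],a[6] → [15,7,6,13,12,18,19,21,17]
j=7: a[7]=21 > 17 → no swap
final swap a[5],a[8] → [15,7,6,13,12,17,19,21,18]; return 5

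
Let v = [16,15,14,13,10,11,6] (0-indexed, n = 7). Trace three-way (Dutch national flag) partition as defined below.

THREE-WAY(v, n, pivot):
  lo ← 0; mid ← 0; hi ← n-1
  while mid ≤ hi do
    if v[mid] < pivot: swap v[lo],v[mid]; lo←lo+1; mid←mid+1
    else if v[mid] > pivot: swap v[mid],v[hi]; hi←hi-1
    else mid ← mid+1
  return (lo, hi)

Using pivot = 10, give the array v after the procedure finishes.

[6,10,13,14,11,15,16]

pivot = 10; lo=0, mid=0, hi=6
v[mid]=16>10: swap v[0],v[6]; hi=5 → [6,15,14,13,10,11,16]
v[mid]=6<10: swap v[0],v[0]; lo=1,mid=1 → [6,15,14,13,10,11,16]
v[mid]=15>10: swap v[1],v[5]; hi=4 → [6,11,14,13,10,15,16]
v[mid]=11>10: swap v[1],v[4]; hi=3 → [6,10,14,13,11,15,16]
v[mid]=10=10: mid=2
v[mid]=14>10: swap v[2],v[3]; hi=2 → [6,10,13,14,11,15,16]
v[mid]=13>10: swap v[2],v[2]; hi=1 → [6,10,13,14,11,15,16]
end: lo=1, hi=1; v = [6,10,13,14,11,15,16]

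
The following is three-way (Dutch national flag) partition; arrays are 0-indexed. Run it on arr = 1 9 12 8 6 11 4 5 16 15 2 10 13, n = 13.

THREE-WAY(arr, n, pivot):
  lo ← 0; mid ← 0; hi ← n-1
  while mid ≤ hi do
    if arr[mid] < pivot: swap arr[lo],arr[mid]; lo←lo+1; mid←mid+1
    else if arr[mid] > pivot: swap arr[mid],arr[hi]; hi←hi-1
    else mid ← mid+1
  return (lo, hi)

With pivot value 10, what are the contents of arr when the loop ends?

lo=0 mid=0 hi=12
1<10: swap(0,0), lo=1 mid=1 ⇒ 1 9 12 8 6 11 4 5 16 15 2 10 13
9<10: swap(1,1), lo=2 mid=2 ⇒ 1 9 12 8 6 11 4 5 16 15 2 10 13
12>10: swap(2,12), hi=11 ⇒ 1 9 13 8 6 11 4 5 16 15 2 10 12
13>10: swap(2,11), hi=10 ⇒ 1 9 10 8 6 11 4 5 16 15 2 13 12
10=10: mid=3
8<10: swap(2,3), lo=3 mid=4 ⇒ 1 9 8 10 6 11 4 5 16 15 2 13 12
6<10: swap(3,4), lo=4 mid=5 ⇒ 1 9 8 6 10 11 4 5 16 15 2 13 12
11>10: swap(5,10), hi=9 ⇒ 1 9 8 6 10 2 4 5 16 15 11 13 12
2<10: swap(4,5), lo=5 mid=6 ⇒ 1 9 8 6 2 10 4 5 16 15 11 13 12
4<10: swap(5,6), lo=6 mid=7 ⇒ 1 9 8 6 2 4 10 5 16 15 11 13 12
5<10: swap(6,7), lo=7 mid=8 ⇒ 1 9 8 6 2 4 5 10 16 15 11 13 12
16>10: swap(8,9), hi=8 ⇒ 1 9 8 6 2 4 5 10 15 16 11 13 12
15>10: swap(8,8), hi=7 ⇒ 1 9 8 6 2 4 5 10 15 16 11 13 12
done. lo=7 hi=7; arr=1 9 8 6 2 4 5 10 15 16 11 13 12

1 9 8 6 2 4 5 10 15 16 11 13 12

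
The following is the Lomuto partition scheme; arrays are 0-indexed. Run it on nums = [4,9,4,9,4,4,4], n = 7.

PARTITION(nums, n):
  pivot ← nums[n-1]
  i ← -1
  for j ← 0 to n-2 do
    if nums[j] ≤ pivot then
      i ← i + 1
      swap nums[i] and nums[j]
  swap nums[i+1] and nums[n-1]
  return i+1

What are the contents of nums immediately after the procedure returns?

pivot = nums[6] = 4; i = -1
j=0: nums[0]=4 ≤ 4 → i=0, swap nums[0],nums[0] (no change) → [4,9,4,9,4,4,4]
j=1: nums[1]=9 > 4 → no swap
j=2: nums[2]=4 ≤ 4 → i=1, swap nums[1],nums[2] → [4,4,9,9,4,4,4]
j=3: nums[3]=9 > 4 → no swap
j=4: nums[4]=4 ≤ 4 → i=2, swap nums[2],nums[4] → [4,4,4,9,9,4,4]
j=5: nums[5]=4 ≤ 4 → i=3, swap nums[3],nums[5] → [4,4,4,4,9,9,4]
final swap nums[4],nums[6] → [4,4,4,4,4,9,9]; return 4

[4,4,4,4,4,9,9]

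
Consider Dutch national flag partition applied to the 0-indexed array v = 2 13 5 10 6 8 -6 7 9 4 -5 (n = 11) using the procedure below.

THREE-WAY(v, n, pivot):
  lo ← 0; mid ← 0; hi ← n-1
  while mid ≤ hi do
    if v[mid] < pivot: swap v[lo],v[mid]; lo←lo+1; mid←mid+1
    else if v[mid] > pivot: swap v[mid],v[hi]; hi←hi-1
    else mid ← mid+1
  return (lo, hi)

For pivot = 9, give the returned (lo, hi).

(8, 8)

lo=0 mid=0 hi=10
2<9: swap(0,0), lo=1 mid=1 ⇒ 2 13 5 10 6 8 -6 7 9 4 -5
13>9: swap(1,10), hi=9 ⇒ 2 -5 5 10 6 8 -6 7 9 4 13
-5<9: swap(1,1), lo=2 mid=2 ⇒ 2 -5 5 10 6 8 -6 7 9 4 13
5<9: swap(2,2), lo=3 mid=3 ⇒ 2 -5 5 10 6 8 -6 7 9 4 13
10>9: swap(3,9), hi=8 ⇒ 2 -5 5 4 6 8 -6 7 9 10 13
4<9: swap(3,3), lo=4 mid=4 ⇒ 2 -5 5 4 6 8 -6 7 9 10 13
6<9: swap(4,4), lo=5 mid=5 ⇒ 2 -5 5 4 6 8 -6 7 9 10 13
8<9: swap(5,5), lo=6 mid=6 ⇒ 2 -5 5 4 6 8 -6 7 9 10 13
-6<9: swap(6,6), lo=7 mid=7 ⇒ 2 -5 5 4 6 8 -6 7 9 10 13
7<9: swap(7,7), lo=8 mid=8 ⇒ 2 -5 5 4 6 8 -6 7 9 10 13
9=9: mid=9
done. lo=8 hi=8; v=2 -5 5 4 6 8 -6 7 9 10 13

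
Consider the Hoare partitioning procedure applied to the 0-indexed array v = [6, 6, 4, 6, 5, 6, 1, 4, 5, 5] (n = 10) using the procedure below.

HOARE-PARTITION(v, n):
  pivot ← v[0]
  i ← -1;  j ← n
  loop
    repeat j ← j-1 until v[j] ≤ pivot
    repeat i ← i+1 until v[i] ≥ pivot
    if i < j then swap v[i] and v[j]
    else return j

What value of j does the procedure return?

5

pivot = v[0] = 6; i = -1, j = 10
j→9 (v[9]=5≤6), i→0 (v[0]=6≥6); i<j, swap → [5, 6, 4, 6, 5, 6, 1, 4, 5, 6]
j→8 (v[8]=5≤6), i→1 (v[1]=6≥6); i<j, swap → [5, 5, 4, 6, 5, 6, 1, 4, 6, 6]
j→7 (v[7]=4≤6), i→3 (v[3]=6≥6); i<j, swap → [5, 5, 4, 4, 5, 6, 1, 6, 6, 6]
j→6 (v[6]=1≤6), i→5 (v[5]=6≥6); i<j, swap → [5, 5, 4, 4, 5, 1, 6, 6, 6, 6]
j→5, i→6; i≥j, return j=5. v = [5, 5, 4, 4, 5, 1, 6, 6, 6, 6]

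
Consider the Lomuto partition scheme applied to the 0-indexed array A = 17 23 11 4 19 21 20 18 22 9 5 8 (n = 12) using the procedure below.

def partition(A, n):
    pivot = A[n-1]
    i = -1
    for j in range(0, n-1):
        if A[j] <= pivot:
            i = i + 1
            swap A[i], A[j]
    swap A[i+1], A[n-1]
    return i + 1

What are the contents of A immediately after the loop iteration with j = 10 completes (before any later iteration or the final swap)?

pivot = A[11] = 8; i = -1
j=0: A[0]=17 > 8 → no swap
j=1: A[1]=23 > 8 → no swap
j=2: A[2]=11 > 8 → no swap
j=3: A[3]=4 ≤ 8 → i=0, swap A[0],A[3] → 4 23 11 17 19 21 20 18 22 9 5 8
j=4: A[4]=19 > 8 → no swap
j=5: A[5]=21 > 8 → no swap
j=6: A[6]=20 > 8 → no swap
j=7: A[7]=18 > 8 → no swap
j=8: A[8]=22 > 8 → no swap
j=9: A[9]=9 > 8 → no swap
j=10: A[10]=5 ≤ 8 → i=1, swap A[1],A[10] → 4 5 11 17 19 21 20 18 22 9 23 8
(after j=10) A = 4 5 11 17 19 21 20 18 22 9 23 8

4 5 11 17 19 21 20 18 22 9 23 8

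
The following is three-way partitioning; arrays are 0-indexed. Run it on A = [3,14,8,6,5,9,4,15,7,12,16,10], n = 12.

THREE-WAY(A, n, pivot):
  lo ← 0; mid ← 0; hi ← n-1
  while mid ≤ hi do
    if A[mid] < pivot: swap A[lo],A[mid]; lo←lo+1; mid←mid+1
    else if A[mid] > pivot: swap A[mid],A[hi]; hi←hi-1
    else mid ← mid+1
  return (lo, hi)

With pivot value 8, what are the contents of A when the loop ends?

pivot = 8; lo=0, mid=0, hi=11
A[mid]=3<8: swap A[0],A[0]; lo=1,mid=1 → [3,14,8,6,5,9,4,15,7,12,16,10]
A[mid]=14>8: swap A[1],A[11]; hi=10 → [3,10,8,6,5,9,4,15,7,12,16,14]
A[mid]=10>8: swap A[1],A[10]; hi=9 → [3,16,8,6,5,9,4,15,7,12,10,14]
A[mid]=16>8: swap A[1],A[9]; hi=8 → [3,12,8,6,5,9,4,15,7,16,10,14]
A[mid]=12>8: swap A[1],A[8]; hi=7 → [3,7,8,6,5,9,4,15,12,16,10,14]
A[mid]=7<8: swap A[1],A[1]; lo=2,mid=2 → [3,7,8,6,5,9,4,15,12,16,10,14]
A[mid]=8=8: mid=3
A[mid]=6<8: swap A[2],A[3]; lo=3,mid=4 → [3,7,6,8,5,9,4,15,12,16,10,14]
A[mid]=5<8: swap A[3],A[4]; lo=4,mid=5 → [3,7,6,5,8,9,4,15,12,16,10,14]
A[mid]=9>8: swap A[5],A[7]; hi=6 → [3,7,6,5,8,15,4,9,12,16,10,14]
A[mid]=15>8: swap A[5],A[6]; hi=5 → [3,7,6,5,8,4,15,9,12,16,10,14]
A[mid]=4<8: swap A[4],A[5]; lo=5,mid=6 → [3,7,6,5,4,8,15,9,12,16,10,14]
end: lo=5, hi=5; A = [3,7,6,5,4,8,15,9,12,16,10,14]

[3,7,6,5,4,8,15,9,12,16,10,14]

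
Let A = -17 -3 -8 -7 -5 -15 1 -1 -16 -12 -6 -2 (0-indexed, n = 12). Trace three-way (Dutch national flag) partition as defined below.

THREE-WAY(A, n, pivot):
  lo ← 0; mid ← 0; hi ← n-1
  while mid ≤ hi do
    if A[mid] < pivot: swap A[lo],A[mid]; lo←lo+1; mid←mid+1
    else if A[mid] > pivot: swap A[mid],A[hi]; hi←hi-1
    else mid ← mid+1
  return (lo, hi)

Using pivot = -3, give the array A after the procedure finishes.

pivot = -3; lo=0, mid=0, hi=11
A[mid]=-17<-3: swap A[0],A[0]; lo=1,mid=1 → -17 -3 -8 -7 -5 -15 1 -1 -16 -12 -6 -2
A[mid]=-3=-3: mid=2
A[mid]=-8<-3: swap A[1],A[2]; lo=2,mid=3 → -17 -8 -3 -7 -5 -15 1 -1 -16 -12 -6 -2
A[mid]=-7<-3: swap A[2],A[3]; lo=3,mid=4 → -17 -8 -7 -3 -5 -15 1 -1 -16 -12 -6 -2
A[mid]=-5<-3: swap A[3],A[4]; lo=4,mid=5 → -17 -8 -7 -5 -3 -15 1 -1 -16 -12 -6 -2
A[mid]=-15<-3: swap A[4],A[5]; lo=5,mid=6 → -17 -8 -7 -5 -15 -3 1 -1 -16 -12 -6 -2
A[mid]=1>-3: swap A[6],A[11]; hi=10 → -17 -8 -7 -5 -15 -3 -2 -1 -16 -12 -6 1
A[mid]=-2>-3: swap A[6],A[10]; hi=9 → -17 -8 -7 -5 -15 -3 -6 -1 -16 -12 -2 1
A[mid]=-6<-3: swap A[5],A[6]; lo=6,mid=7 → -17 -8 -7 -5 -15 -6 -3 -1 -16 -12 -2 1
A[mid]=-1>-3: swap A[7],A[9]; hi=8 → -17 -8 -7 -5 -15 -6 -3 -12 -16 -1 -2 1
A[mid]=-12<-3: swap A[6],A[7]; lo=7,mid=8 → -17 -8 -7 -5 -15 -6 -12 -3 -16 -1 -2 1
A[mid]=-16<-3: swap A[7],A[8]; lo=8,mid=9 → -17 -8 -7 -5 -15 -6 -12 -16 -3 -1 -2 1
end: lo=8, hi=8; A = -17 -8 -7 -5 -15 -6 -12 -16 -3 -1 -2 1

-17 -8 -7 -5 -15 -6 -12 -16 -3 -1 -2 1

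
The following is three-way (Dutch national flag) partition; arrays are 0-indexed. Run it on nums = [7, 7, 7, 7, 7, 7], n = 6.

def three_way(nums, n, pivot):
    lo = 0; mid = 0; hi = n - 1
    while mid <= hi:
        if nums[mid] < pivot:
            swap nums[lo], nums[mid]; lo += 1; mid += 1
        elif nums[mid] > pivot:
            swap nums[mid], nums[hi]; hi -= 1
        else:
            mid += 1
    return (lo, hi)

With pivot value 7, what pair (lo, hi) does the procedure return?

pivot = 7; lo=0, mid=0, hi=5
nums[mid]=7=7: mid=1
nums[mid]=7=7: mid=2
nums[mid]=7=7: mid=3
nums[mid]=7=7: mid=4
nums[mid]=7=7: mid=5
nums[mid]=7=7: mid=6
end: lo=0, hi=5; nums = [7, 7, 7, 7, 7, 7]

(0, 5)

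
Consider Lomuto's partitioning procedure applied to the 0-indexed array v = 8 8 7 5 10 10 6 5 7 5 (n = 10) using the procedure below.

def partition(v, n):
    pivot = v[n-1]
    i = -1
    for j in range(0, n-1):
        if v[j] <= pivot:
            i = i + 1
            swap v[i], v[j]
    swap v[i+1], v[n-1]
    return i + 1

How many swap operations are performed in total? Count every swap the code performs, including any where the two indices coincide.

pivot = v[9] = 5; i = -1
j=0: v[0]=8 > 5 → no swap
j=1: v[1]=8 > 5 → no swap
j=2: v[2]=7 > 5 → no swap
j=3: v[3]=5 ≤ 5 → i=0, swap v[0],v[3] → 5 8 7 8 10 10 6 5 7 5
j=4: v[4]=10 > 5 → no swap
j=5: v[5]=10 > 5 → no swap
j=6: v[6]=6 > 5 → no swap
j=7: v[7]=5 ≤ 5 → i=1, swap v[1],v[7] → 5 5 7 8 10 10 6 8 7 5
j=8: v[8]=7 > 5 → no swap
final swap v[2],v[9] → 5 5 5 8 10 10 6 8 7 7; return 2

3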